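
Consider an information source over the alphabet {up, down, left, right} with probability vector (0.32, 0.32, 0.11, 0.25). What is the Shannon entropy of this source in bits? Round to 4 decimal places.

H = −Σ pᵢ log₂ pᵢ.
−0.32·log₂(0.32) = 0.5260
−0.32·log₂(0.32) = 0.5260
−0.11·log₂(0.11) = 0.3503
−0.25·log₂(0.25) = 0.5000
Sum ≈ 1.9024 → 1.9024 bits.

1.9024 bits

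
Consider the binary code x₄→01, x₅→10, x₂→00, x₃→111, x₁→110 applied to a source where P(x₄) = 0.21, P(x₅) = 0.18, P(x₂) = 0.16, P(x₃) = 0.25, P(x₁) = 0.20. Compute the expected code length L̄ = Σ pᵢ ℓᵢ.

2.45 bits/symbol

L̄ = Σ pᵢ·ℓᵢ = 0.21·2 + 0.18·2 + 0.16·2 + 0.25·3 + 0.20·3 = 2.45 bits/symbol.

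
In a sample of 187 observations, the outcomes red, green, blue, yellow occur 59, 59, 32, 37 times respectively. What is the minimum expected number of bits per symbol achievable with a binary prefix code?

Probabilities are the counts divided by 187.
Repeatedly combine the two least-probable nodes; the expected code length is the sum of the merged weights.
merge 32/187 + 37/187 → 69/187
merge 59/187 + 59/187 → 118/187
merge 69/187 + 118/187 → 1
L = 69/187 + 118/187 + 1 = 2 bits/symbol.

2 bits/symbol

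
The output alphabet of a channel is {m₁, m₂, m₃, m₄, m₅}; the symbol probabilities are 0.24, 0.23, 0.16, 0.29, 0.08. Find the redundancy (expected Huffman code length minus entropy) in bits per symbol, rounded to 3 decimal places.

0.026 bits

Entropy H = −Σ p log₂ p ≈ 2.2142 bits.
Huffman merges: 2/25+4/25→6/25; 23/100+6/25→47/100; 6/25+29/100→53/100; 47/100+53/100→1. L = 56/25 ≈ 2.2400.
L − H = 2.2400 − 2.2142 = 0.026 bits.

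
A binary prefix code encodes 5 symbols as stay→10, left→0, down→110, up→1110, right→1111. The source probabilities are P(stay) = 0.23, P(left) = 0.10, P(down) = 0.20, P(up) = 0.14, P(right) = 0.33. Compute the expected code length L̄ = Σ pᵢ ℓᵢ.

L̄ = Σ pᵢ·ℓᵢ = 0.23·2 + 0.10·1 + 0.20·3 + 0.14·4 + 0.33·4 = 3.04 bits/symbol.

3.04 bits/symbol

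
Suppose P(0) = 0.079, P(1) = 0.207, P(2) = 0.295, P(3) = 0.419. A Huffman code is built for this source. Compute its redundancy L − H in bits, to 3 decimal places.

Entropy H = −Σ p log₂ p ≈ 1.8051 bits.
Huffman merges: 79/1000+207/1000→143/500; 143/500+59/200→581/1000; 419/1000+581/1000→1. L = 1867/1000 ≈ 1.8670.
L − H = 1.8670 − 1.8051 = 0.062 bits.

0.062 bits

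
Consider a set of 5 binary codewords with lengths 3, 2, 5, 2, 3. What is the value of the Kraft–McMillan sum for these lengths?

With common denominator 2^5 = 32: Σ 2^(−ℓᵢ) = 4/32 + 8/32 + 1/32 + 8/32 + 4/32 = 25/32 = 0.78125.

0.78125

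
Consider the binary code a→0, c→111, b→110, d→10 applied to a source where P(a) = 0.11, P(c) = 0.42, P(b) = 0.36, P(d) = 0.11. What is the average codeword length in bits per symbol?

2.67 bits/symbol

L̄ = Σ pᵢ·ℓᵢ = 0.11·1 + 0.42·3 + 0.36·3 + 0.11·2 = 2.67 bits/symbol.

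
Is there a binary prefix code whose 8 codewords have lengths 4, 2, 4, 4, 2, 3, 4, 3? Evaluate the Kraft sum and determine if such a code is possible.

With common denominator 2^4 = 16: Σ 2^(−ℓᵢ) = 1/16 + 4/16 + 1/16 + 1/16 + 4/16 + 2/16 + 1/16 + 2/16 = 16/16 = 1.
Kraft's inequality requires Σ ≤ 1; here Σ = 1 ≤ 1, so such a prefix code exists.

1; yes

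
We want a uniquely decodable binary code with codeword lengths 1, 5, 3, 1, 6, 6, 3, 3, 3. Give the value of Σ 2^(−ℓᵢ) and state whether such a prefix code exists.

1.5625; no

With common denominator 2^6 = 64: Σ 2^(−ℓᵢ) = 32/64 + 2/64 + 8/64 + 32/64 + 1/64 + 1/64 + 8/64 + 8/64 + 8/64 = 100/64 = 1.5625.
Kraft's inequality requires Σ ≤ 1; here Σ = 1.5625 > 1, so no such prefix code exists.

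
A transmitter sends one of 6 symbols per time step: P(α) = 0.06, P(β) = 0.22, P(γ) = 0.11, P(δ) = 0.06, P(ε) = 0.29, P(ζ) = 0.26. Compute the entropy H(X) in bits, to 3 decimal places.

2.341 bits

H = −Σ pᵢ log₂ pᵢ.
−0.06·log₂(0.06) = 0.2435
−0.22·log₂(0.22) = 0.4806
−0.11·log₂(0.11) = 0.3503
−0.06·log₂(0.06) = 0.2435
−0.29·log₂(0.29) = 0.5179
−0.26·log₂(0.26) = 0.5053
Sum ≈ 2.3411 → 2.341 bits.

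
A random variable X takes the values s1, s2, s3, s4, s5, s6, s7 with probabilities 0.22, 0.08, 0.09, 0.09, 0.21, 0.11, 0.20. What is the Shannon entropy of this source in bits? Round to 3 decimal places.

H = −Σ pᵢ log₂ pᵢ.
−0.22·log₂(0.22) = 0.4806
−0.08·log₂(0.08) = 0.2915
−0.09·log₂(0.09) = 0.3127
−0.09·log₂(0.09) = 0.3127
−0.21·log₂(0.21) = 0.4728
−0.11·log₂(0.11) = 0.3503
−0.20·log₂(0.20) = 0.4644
Sum ≈ 2.6849 → 2.685 bits.

2.685 bits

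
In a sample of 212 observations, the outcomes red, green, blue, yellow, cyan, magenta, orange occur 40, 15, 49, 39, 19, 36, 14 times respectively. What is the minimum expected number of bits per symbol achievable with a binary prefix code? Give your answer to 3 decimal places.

2.717 bits/symbol

Probabilities are the counts divided by 212.
Repeatedly combine the two least-probable nodes; the expected code length is the sum of the merged weights.
merge 7/106 + 15/212 → 29/212
merge 19/212 + 29/212 → 12/53
merge 9/53 + 39/212 → 75/212
merge 10/53 + 12/53 → 22/53
merge 49/212 + 75/212 → 31/53
merge 22/53 + 31/53 → 1
L = 29/212 + 12/53 + 75/212 + 22/53 + 31/53 + 1 = 144/53 ≈ 2.717 bits/symbol.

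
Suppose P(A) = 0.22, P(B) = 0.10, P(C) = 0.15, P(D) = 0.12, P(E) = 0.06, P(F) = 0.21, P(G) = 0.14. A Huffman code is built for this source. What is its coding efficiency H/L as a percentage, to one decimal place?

99.0%

Entropy H = −Σ p log₂ p ≈ 2.7038 bits.
Huffman merges: 3/50+1/10→4/25; 3/25+7/50→13/50; 3/20+4/25→31/100; 21/100+11/50→43/100; 13/50+31/100→57/100; 43/100+57/100→1. L = 273/100 ≈ 2.7300.
Efficiency = H/L = 2.7038/2.7300 = 99.0%.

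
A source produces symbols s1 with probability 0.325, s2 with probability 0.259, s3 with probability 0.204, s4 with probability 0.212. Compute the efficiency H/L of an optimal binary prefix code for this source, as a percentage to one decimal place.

98.7%

Entropy H = −Σ p log₂ p ≈ 1.9740 bits.
Huffman merges: 51/250+53/250→52/125; 259/1000+13/40→73/125; 52/125+73/125→1. L = 2 ≈ 2.0000.
Efficiency = H/L = 1.9740/2.0000 = 98.7%.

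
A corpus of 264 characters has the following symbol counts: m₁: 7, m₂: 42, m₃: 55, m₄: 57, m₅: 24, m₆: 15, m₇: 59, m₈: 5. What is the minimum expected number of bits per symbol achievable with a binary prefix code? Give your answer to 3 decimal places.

Probabilities are the counts divided by 264.
Repeatedly combine the two least-probable nodes; the expected code length is the sum of the merged weights.
merge 5/264 + 7/264 → 1/22
merge 1/22 + 5/88 → 9/88
merge 1/11 + 9/88 → 17/88
merge 7/44 + 17/88 → 31/88
merge 5/24 + 19/88 → 14/33
merge 59/264 + 31/88 → 19/33
merge 14/33 + 19/33 → 1
L = 1/22 + 9/88 + 17/88 + 31/88 + 14/33 + 19/33 + 1 = 237/88 ≈ 2.693 bits/symbol.

2.693 bits/symbol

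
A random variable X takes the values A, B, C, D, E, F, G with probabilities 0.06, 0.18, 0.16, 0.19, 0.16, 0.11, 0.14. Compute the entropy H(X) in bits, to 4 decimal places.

H = −Σ pᵢ log₂ pᵢ.
−0.06·log₂(0.06) = 0.2435
−0.18·log₂(0.18) = 0.4453
−0.16·log₂(0.16) = 0.4230
−0.19·log₂(0.19) = 0.4552
−0.16·log₂(0.16) = 0.4230
−0.11·log₂(0.11) = 0.3503
−0.14·log₂(0.14) = 0.3971
Sum ≈ 2.7375 → 2.7375 bits.

2.7375 bits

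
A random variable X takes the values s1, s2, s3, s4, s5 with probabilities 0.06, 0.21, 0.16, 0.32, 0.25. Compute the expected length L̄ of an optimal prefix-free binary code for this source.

2.22 bits/symbol

Repeatedly combine the two least-probable nodes; the expected code length is the sum of the merged weights.
merge 3/50 + 4/25 → 11/50
merge 21/100 + 11/50 → 43/100
merge 1/4 + 8/25 → 57/100
merge 43/100 + 57/100 → 1
L = 11/50 + 43/100 + 57/100 + 1 = 111/50 = 2.22 bits/symbol.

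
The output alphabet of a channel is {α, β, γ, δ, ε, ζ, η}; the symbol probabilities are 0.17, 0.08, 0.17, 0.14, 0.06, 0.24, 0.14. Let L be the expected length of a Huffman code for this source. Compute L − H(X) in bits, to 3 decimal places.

Entropy H = −Σ p log₂ p ≈ 2.6926 bits.
Huffman merges: 3/50+2/25→7/50; 7/50+7/50→7/25; 7/50+17/100→31/100; 17/100+6/25→41/100; 7/25+31/100→59/100; 41/100+59/100→1. L = 273/100 ≈ 2.7300.
L − H = 2.7300 − 2.6926 = 0.037 bits.

0.037 bits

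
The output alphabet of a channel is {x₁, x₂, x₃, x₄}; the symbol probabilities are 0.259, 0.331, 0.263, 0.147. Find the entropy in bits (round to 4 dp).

1.9461 bits

H = −Σ pᵢ log₂ pᵢ.
−0.259·log₂(0.259) = 0.5048
−0.331·log₂(0.331) = 0.5280
−0.263·log₂(0.263) = 0.5068
−0.147·log₂(0.147) = 0.4066
Sum ≈ 1.9461 → 1.9461 bits.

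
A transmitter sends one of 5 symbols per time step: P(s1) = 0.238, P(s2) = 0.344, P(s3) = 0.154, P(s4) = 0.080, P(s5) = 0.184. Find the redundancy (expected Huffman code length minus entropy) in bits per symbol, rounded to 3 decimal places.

Entropy H = −Σ p log₂ p ≈ 2.1790 bits.
Huffman merges: 2/25+77/500→117/500; 23/125+117/500→209/500; 119/500+43/125→291/500; 209/500+291/500→1. L = 1117/500 ≈ 2.2340.
L − H = 2.2340 − 2.1790 = 0.055 bits.

0.055 bits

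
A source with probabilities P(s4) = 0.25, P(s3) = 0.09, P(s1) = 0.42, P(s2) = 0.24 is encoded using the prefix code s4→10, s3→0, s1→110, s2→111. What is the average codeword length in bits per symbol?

L̄ = Σ pᵢ·ℓᵢ = 0.25·2 + 0.09·1 + 0.42·3 + 0.24·3 = 2.57 bits/symbol.

2.57 bits/symbol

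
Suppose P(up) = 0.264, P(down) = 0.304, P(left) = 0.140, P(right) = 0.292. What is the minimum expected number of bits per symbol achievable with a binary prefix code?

Repeatedly combine the two least-probable nodes; the expected code length is the sum of the merged weights.
merge 7/50 + 33/125 → 101/250
merge 73/250 + 38/125 → 149/250
merge 101/250 + 149/250 → 1
L = 101/250 + 149/250 + 1 = 2 bits/symbol.

2 bits/symbol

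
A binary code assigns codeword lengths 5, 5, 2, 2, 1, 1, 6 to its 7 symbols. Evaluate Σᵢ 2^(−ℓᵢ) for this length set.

With common denominator 2^6 = 64: Σ 2^(−ℓᵢ) = 2/64 + 2/64 + 16/64 + 16/64 + 32/64 + 32/64 + 1/64 = 101/64 = 1.578125.

1.578125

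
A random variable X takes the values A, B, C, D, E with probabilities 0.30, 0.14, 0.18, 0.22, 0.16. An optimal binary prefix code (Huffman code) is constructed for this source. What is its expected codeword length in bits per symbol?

2.3 bits/symbol

Repeatedly combine the two least-probable nodes; the expected code length is the sum of the merged weights.
merge 7/50 + 4/25 → 3/10
merge 9/50 + 11/50 → 2/5
merge 3/10 + 3/10 → 3/5
merge 2/5 + 3/5 → 1
L = 3/10 + 2/5 + 3/5 + 1 = 23/10 = 2.3 bits/symbol.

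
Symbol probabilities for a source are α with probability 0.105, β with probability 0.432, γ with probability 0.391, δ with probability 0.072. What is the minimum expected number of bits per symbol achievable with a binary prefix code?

1.745 bits/symbol

Repeatedly combine the two least-probable nodes; the expected code length is the sum of the merged weights.
merge 9/125 + 21/200 → 177/1000
merge 177/1000 + 391/1000 → 71/125
merge 54/125 + 71/125 → 1
L = 177/1000 + 71/125 + 1 = 349/200 = 1.745 bits/symbol.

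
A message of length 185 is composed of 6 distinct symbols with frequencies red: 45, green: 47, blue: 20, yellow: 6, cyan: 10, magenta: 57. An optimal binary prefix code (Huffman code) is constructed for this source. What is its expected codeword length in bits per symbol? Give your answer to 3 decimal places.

2.281 bits/symbol

Probabilities are the counts divided by 185.
Repeatedly combine the two least-probable nodes; the expected code length is the sum of the merged weights.
merge 6/185 + 2/37 → 16/185
merge 16/185 + 4/37 → 36/185
merge 36/185 + 9/37 → 81/185
merge 47/185 + 57/185 → 104/185
merge 81/185 + 104/185 → 1
L = 16/185 + 36/185 + 81/185 + 104/185 + 1 = 422/185 ≈ 2.281 bits/symbol.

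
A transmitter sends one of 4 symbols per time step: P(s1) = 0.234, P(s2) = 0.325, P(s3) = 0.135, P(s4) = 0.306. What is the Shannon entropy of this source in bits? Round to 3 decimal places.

H = −Σ pᵢ log₂ pᵢ.
−0.234·log₂(0.234) = 0.4903
−0.325·log₂(0.325) = 0.5270
−0.135·log₂(0.135) = 0.3900
−0.306·log₂(0.306) = 0.5228
Sum ≈ 1.9301 → 1.930 bits.

1.930 bits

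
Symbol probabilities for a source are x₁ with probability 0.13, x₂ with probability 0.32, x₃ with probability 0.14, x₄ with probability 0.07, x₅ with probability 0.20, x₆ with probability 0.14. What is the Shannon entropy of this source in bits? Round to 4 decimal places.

H = −Σ pᵢ log₂ pᵢ.
−0.13·log₂(0.13) = 0.3826
−0.32·log₂(0.32) = 0.5260
−0.14·log₂(0.14) = 0.3971
−0.07·log₂(0.07) = 0.2686
−0.20·log₂(0.20) = 0.4644
−0.14·log₂(0.14) = 0.3971
Sum ≈ 2.4358 → 2.4358 bits.

2.4358 bits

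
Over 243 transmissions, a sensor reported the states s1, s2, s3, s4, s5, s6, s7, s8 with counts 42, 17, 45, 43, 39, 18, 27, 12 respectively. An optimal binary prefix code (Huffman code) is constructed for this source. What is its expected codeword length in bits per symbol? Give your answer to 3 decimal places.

Probabilities are the counts divided by 243.
Repeatedly combine the two least-probable nodes; the expected code length is the sum of the merged weights.
merge 4/81 + 17/243 → 29/243
merge 2/27 + 1/9 → 5/27
merge 29/243 + 13/81 → 68/243
merge 14/81 + 43/243 → 85/243
merge 5/27 + 5/27 → 10/27
merge 68/243 + 85/243 → 17/27
merge 10/27 + 17/27 → 1
L = 29/243 + 5/27 + 68/243 + 85/243 + 10/27 + 17/27 + 1 = 713/243 ≈ 2.934 bits/symbol.

2.934 bits/symbol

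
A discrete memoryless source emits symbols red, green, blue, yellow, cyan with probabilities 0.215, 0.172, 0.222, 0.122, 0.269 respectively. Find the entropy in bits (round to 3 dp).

2.275 bits

H = −Σ pᵢ log₂ pᵢ.
−0.215·log₂(0.215) = 0.4768
−0.172·log₂(0.172) = 0.4368
−0.222·log₂(0.222) = 0.4820
−0.122·log₂(0.122) = 0.3703
−0.269·log₂(0.269) = 0.5096
Sum ≈ 2.2755 → 2.275 bits.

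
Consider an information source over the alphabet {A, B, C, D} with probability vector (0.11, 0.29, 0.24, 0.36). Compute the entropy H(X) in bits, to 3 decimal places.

1.893 bits

H = −Σ pᵢ log₂ pᵢ.
−0.11·log₂(0.11) = 0.3503
−0.29·log₂(0.29) = 0.5179
−0.24·log₂(0.24) = 0.4941
−0.36·log₂(0.36) = 0.5306
Sum ≈ 1.8929 → 1.893 bits.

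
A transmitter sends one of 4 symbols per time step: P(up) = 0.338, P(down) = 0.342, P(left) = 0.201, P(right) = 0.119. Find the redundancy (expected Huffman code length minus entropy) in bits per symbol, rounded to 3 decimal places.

Entropy H = −Σ p log₂ p ≈ 1.8890 bits.
Huffman merges: 119/1000+201/1000→8/25; 8/25+169/500→329/500; 171/500+329/500→1. L = 989/500 ≈ 1.9780.
L − H = 1.9780 − 1.8890 = 0.089 bits.

0.089 bits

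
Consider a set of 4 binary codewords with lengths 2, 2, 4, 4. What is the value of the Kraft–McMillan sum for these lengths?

With common denominator 2^4 = 16: Σ 2^(−ℓᵢ) = 4/16 + 4/16 + 1/16 + 1/16 = 10/16 = 0.625.

0.625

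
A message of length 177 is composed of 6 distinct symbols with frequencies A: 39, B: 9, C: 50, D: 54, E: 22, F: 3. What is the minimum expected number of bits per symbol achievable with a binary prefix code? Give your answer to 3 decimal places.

Probabilities are the counts divided by 177.
Repeatedly combine the two least-probable nodes; the expected code length is the sum of the merged weights.
merge 1/59 + 3/59 → 4/59
merge 4/59 + 22/177 → 34/177
merge 34/177 + 13/59 → 73/177
merge 50/177 + 18/59 → 104/177
merge 73/177 + 104/177 → 1
L = 4/59 + 34/177 + 73/177 + 104/177 + 1 = 400/177 ≈ 2.260 bits/symbol.

2.260 bits/symbol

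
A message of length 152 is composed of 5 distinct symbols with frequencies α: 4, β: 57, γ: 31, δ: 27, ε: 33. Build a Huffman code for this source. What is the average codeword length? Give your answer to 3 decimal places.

2.204 bits/symbol

Probabilities are the counts divided by 152.
Repeatedly combine the two least-probable nodes; the expected code length is the sum of the merged weights.
merge 1/38 + 27/152 → 31/152
merge 31/152 + 31/152 → 31/76
merge 33/152 + 3/8 → 45/76
merge 31/76 + 45/76 → 1
L = 31/152 + 31/76 + 45/76 + 1 = 335/152 ≈ 2.204 bits/symbol.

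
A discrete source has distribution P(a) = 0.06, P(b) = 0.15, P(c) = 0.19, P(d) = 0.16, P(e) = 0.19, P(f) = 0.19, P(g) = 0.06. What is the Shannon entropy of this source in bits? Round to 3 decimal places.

2.686 bits

H = −Σ pᵢ log₂ pᵢ.
−0.06·log₂(0.06) = 0.2435
−0.15·log₂(0.15) = 0.4105
−0.19·log₂(0.19) = 0.4552
−0.16·log₂(0.16) = 0.4230
−0.19·log₂(0.19) = 0.4552
−0.19·log₂(0.19) = 0.4552
−0.06·log₂(0.06) = 0.2435
Sum ≈ 2.6863 → 2.686 bits.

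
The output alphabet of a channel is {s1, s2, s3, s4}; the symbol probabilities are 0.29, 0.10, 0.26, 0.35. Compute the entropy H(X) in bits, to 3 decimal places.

1.885 bits

H = −Σ pᵢ log₂ pᵢ.
−0.29·log₂(0.29) = 0.5179
−0.10·log₂(0.10) = 0.3322
−0.26·log₂(0.26) = 0.5053
−0.35·log₂(0.35) = 0.5301
Sum ≈ 1.8855 → 1.885 bits.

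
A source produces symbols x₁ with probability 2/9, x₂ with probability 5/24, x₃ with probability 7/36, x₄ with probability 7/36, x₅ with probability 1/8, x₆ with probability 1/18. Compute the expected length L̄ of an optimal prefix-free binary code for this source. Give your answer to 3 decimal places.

2.556 bits/symbol

Repeatedly combine the two least-probable nodes; the expected code length is the sum of the merged weights.
merge 1/18 + 1/8 → 13/72
merge 13/72 + 7/36 → 3/8
merge 7/36 + 5/24 → 29/72
merge 2/9 + 3/8 → 43/72
merge 29/72 + 43/72 → 1
L = 13/72 + 3/8 + 29/72 + 43/72 + 1 = 23/9 ≈ 2.556 bits/symbol.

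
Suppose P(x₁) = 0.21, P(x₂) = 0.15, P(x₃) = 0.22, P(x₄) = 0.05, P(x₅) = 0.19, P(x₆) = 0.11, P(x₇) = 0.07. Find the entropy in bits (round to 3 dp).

2.654 bits

H = −Σ pᵢ log₂ pᵢ.
−0.21·log₂(0.21) = 0.4728
−0.15·log₂(0.15) = 0.4105
−0.22·log₂(0.22) = 0.4806
−0.05·log₂(0.05) = 0.2161
−0.19·log₂(0.19) = 0.4552
−0.11·log₂(0.11) = 0.3503
−0.07·log₂(0.07) = 0.2686
Sum ≈ 2.6541 → 2.654 bits.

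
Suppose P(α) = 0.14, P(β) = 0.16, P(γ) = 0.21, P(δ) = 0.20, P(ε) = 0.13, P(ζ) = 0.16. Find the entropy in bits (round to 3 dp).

2.563 bits

H = −Σ pᵢ log₂ pᵢ.
−0.14·log₂(0.14) = 0.3971
−0.16·log₂(0.16) = 0.4230
−0.21·log₂(0.21) = 0.4728
−0.20·log₂(0.20) = 0.4644
−0.13·log₂(0.13) = 0.3826
−0.16·log₂(0.16) = 0.4230
Sum ≈ 2.5630 → 2.563 bits.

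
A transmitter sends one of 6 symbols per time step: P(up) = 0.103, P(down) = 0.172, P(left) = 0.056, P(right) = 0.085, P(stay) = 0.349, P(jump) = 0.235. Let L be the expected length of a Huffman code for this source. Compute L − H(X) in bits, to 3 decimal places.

0.054 bits

Entropy H = −Σ p log₂ p ≈ 2.3307 bits.
Huffman merges: 7/125+17/200→141/1000; 103/1000+141/1000→61/250; 43/250+47/200→407/1000; 61/250+349/1000→593/1000; 407/1000+593/1000→1. L = 477/200 ≈ 2.3850.
L − H = 2.3850 − 2.3307 = 0.054 bits.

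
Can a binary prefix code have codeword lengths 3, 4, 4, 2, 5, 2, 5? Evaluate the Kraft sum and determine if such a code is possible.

With common denominator 2^5 = 32: Σ 2^(−ℓᵢ) = 4/32 + 2/32 + 2/32 + 8/32 + 1/32 + 8/32 + 1/32 = 26/32 = 0.8125.
Kraft's inequality requires Σ ≤ 1; here Σ = 0.8125 ≤ 1, so such a prefix code exists.

0.8125; yes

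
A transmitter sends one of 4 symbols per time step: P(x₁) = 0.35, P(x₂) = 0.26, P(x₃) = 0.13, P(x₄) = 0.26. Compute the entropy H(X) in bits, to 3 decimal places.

1.923 bits

H = −Σ pᵢ log₂ pᵢ.
−0.35·log₂(0.35) = 0.5301
−0.26·log₂(0.26) = 0.5053
−0.13·log₂(0.13) = 0.3826
−0.26·log₂(0.26) = 0.5053
Sum ≈ 1.9233 → 1.923 bits.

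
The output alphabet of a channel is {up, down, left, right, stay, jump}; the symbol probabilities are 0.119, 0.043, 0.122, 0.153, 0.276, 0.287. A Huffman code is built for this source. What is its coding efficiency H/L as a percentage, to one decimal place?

97.4%

Entropy H = −Σ p log₂ p ≈ 2.3748 bits.
Huffman merges: 43/1000+119/1000→81/500; 61/500+153/1000→11/40; 81/500+11/40→437/1000; 69/250+287/1000→563/1000; 437/1000+563/1000→1. L = 2437/1000 ≈ 2.4370.
Efficiency = H/L = 2.3748/2.4370 = 97.4%.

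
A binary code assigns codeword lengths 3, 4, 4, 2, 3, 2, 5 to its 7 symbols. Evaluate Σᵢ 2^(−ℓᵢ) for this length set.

With common denominator 2^5 = 32: Σ 2^(−ℓᵢ) = 4/32 + 2/32 + 2/32 + 8/32 + 4/32 + 8/32 + 1/32 = 29/32 = 0.90625.

0.90625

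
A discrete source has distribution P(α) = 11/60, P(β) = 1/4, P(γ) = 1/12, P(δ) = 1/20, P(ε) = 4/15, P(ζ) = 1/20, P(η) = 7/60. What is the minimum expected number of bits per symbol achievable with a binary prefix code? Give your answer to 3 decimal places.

2.583 bits/symbol

Repeatedly combine the two least-probable nodes; the expected code length is the sum of the merged weights.
merge 1/20 + 1/20 → 1/10
merge 1/12 + 1/10 → 11/60
merge 7/60 + 11/60 → 3/10
merge 11/60 + 1/4 → 13/30
merge 4/15 + 3/10 → 17/30
merge 13/30 + 17/30 → 1
L = 1/10 + 11/60 + 3/10 + 13/30 + 17/30 + 1 = 31/12 ≈ 2.583 bits/symbol.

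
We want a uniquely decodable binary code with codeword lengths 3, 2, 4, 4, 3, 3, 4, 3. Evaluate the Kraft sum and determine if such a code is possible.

With common denominator 2^4 = 16: Σ 2^(−ℓᵢ) = 2/16 + 4/16 + 1/16 + 1/16 + 2/16 + 2/16 + 1/16 + 2/16 = 15/16 = 0.9375.
Kraft's inequality requires Σ ≤ 1; here Σ = 0.9375 ≤ 1, so such a prefix code exists.

0.9375; yes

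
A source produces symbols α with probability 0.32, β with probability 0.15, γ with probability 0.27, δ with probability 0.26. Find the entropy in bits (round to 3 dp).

1.952 bits

H = −Σ pᵢ log₂ pᵢ.
−0.32·log₂(0.32) = 0.5260
−0.15·log₂(0.15) = 0.4105
−0.27·log₂(0.27) = 0.5100
−0.26·log₂(0.26) = 0.5053
Sum ≈ 1.9519 → 1.952 bits.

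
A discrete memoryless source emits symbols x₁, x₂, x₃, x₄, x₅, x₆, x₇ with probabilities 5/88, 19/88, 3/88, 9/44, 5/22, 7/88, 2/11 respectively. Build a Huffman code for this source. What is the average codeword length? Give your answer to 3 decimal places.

2.614 bits/symbol

Repeatedly combine the two least-probable nodes; the expected code length is the sum of the merged weights.
merge 3/88 + 5/88 → 1/11
merge 7/88 + 1/11 → 15/88
merge 15/88 + 2/11 → 31/88
merge 9/44 + 19/88 → 37/88
merge 5/22 + 31/88 → 51/88
merge 37/88 + 51/88 → 1
L = 1/11 + 15/88 + 31/88 + 37/88 + 51/88 + 1 = 115/44 ≈ 2.614 bits/symbol.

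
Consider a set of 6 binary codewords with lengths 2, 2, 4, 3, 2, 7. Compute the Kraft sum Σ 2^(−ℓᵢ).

With common denominator 2^7 = 128: Σ 2^(−ℓᵢ) = 32/128 + 32/128 + 8/128 + 16/128 + 32/128 + 1/128 = 121/128 = 0.9453125.

0.9453125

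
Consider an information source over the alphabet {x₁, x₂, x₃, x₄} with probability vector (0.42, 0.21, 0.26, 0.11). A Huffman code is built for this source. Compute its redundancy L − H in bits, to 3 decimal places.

0.046 bits

Entropy H = −Σ p log₂ p ≈ 1.8540 bits.
Huffman merges: 11/100+21/100→8/25; 13/50+8/25→29/50; 21/50+29/50→1. L = 19/10 ≈ 1.9000.
L − H = 1.9000 − 1.8540 = 0.046 bits.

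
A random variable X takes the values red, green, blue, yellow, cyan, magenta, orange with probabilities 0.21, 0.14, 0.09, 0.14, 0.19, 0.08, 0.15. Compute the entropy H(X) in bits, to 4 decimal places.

H = −Σ pᵢ log₂ pᵢ.
−0.21·log₂(0.21) = 0.4728
−0.14·log₂(0.14) = 0.3971
−0.09·log₂(0.09) = 0.3127
−0.14·log₂(0.14) = 0.3971
−0.19·log₂(0.19) = 0.4552
−0.08·log₂(0.08) = 0.2915
−0.15·log₂(0.15) = 0.4105
Sum ≈ 2.7370 → 2.7370 bits.

2.7370 bits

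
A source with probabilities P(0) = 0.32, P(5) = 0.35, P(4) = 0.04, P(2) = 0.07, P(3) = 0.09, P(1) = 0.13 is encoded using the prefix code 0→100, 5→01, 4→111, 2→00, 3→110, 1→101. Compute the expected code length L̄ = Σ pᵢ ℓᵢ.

L̄ = Σ pᵢ·ℓᵢ = 0.32·3 + 0.35·2 + 0.04·3 + 0.07·2 + 0.09·3 + 0.13·3 = 2.58 bits/symbol.

2.58 bits/symbol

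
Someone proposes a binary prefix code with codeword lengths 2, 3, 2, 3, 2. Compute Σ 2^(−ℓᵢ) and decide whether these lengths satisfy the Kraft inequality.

1; yes

With common denominator 2^3 = 8: Σ 2^(−ℓᵢ) = 2/8 + 1/8 + 2/8 + 1/8 + 2/8 = 8/8 = 1.
Kraft's inequality requires Σ ≤ 1; here Σ = 1 ≤ 1, so such a prefix code exists.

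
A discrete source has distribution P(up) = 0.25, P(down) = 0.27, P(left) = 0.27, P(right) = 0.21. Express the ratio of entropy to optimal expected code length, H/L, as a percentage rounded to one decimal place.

99.6%

Entropy H = −Σ p log₂ p ≈ 1.9929 bits.
Huffman merges: 21/100+1/4→23/50; 27/100+27/100→27/50; 23/50+27/50→1. L = 2 ≈ 2.0000.
Efficiency = H/L = 1.9929/2.0000 = 99.6%.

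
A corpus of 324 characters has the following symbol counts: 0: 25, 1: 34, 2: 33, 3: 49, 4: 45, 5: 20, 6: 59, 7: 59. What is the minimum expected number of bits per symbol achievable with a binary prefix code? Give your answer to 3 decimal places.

Probabilities are the counts divided by 324.
Repeatedly combine the two least-probable nodes; the expected code length is the sum of the merged weights.
merge 5/81 + 25/324 → 5/36
merge 11/108 + 17/162 → 67/324
merge 5/36 + 5/36 → 5/18
merge 49/324 + 59/324 → 1/3
merge 59/324 + 67/324 → 7/18
merge 5/18 + 1/3 → 11/18
merge 7/18 + 11/18 → 1
L = 5/36 + 67/324 + 5/18 + 1/3 + 7/18 + 11/18 + 1 = 479/162 ≈ 2.957 bits/symbol.

2.957 bits/symbol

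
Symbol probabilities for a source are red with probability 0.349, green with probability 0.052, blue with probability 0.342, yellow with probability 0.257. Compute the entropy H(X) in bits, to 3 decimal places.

H = −Σ pᵢ log₂ pᵢ.
−0.349·log₂(0.349) = 0.5300
−0.052·log₂(0.052) = 0.2218
−0.342·log₂(0.342) = 0.5294
−0.257·log₂(0.257) = 0.5038
Sum ≈ 1.7850 → 1.785 bits.

1.785 bits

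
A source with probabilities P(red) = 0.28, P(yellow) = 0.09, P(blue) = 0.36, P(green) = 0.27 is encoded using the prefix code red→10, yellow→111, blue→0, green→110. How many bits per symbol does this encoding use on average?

2 bits/symbol

L̄ = Σ pᵢ·ℓᵢ = 0.28·2 + 0.09·3 + 0.36·1 + 0.27·3 = 2 bits/symbol.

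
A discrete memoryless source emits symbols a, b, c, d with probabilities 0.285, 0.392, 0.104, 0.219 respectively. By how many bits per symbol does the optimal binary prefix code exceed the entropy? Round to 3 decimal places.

Entropy H = −Σ p log₂ p ≈ 1.8652 bits.
Huffman merges: 13/125+219/1000→323/1000; 57/200+323/1000→76/125; 49/125+76/125→1. L = 1931/1000 ≈ 1.9310.
L − H = 1.9310 − 1.8652 = 0.066 bits.

0.066 bits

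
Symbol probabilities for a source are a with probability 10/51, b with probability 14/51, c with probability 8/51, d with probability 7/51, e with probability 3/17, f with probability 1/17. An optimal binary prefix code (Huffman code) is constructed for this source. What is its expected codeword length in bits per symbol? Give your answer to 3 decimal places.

Repeatedly combine the two least-probable nodes; the expected code length is the sum of the merged weights.
merge 1/17 + 7/51 → 10/51
merge 8/51 + 3/17 → 1/3
merge 10/51 + 10/51 → 20/51
merge 14/51 + 1/3 → 31/51
merge 20/51 + 31/51 → 1
L = 10/51 + 1/3 + 20/51 + 31/51 + 1 = 43/17 ≈ 2.529 bits/symbol.

2.529 bits/symbol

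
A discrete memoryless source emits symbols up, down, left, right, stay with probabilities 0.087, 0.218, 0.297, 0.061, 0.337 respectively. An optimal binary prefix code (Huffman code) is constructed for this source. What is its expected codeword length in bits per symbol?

2.148 bits/symbol

Repeatedly combine the two least-probable nodes; the expected code length is the sum of the merged weights.
merge 61/1000 + 87/1000 → 37/250
merge 37/250 + 109/500 → 183/500
merge 297/1000 + 337/1000 → 317/500
merge 183/500 + 317/500 → 1
L = 37/250 + 183/500 + 317/500 + 1 = 537/250 = 2.148 bits/symbol.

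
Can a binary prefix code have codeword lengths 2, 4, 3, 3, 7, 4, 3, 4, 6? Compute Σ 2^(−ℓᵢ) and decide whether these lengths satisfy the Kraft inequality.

0.8359375; yes

With common denominator 2^7 = 128: Σ 2^(−ℓᵢ) = 32/128 + 8/128 + 16/128 + 16/128 + 1/128 + 8/128 + 16/128 + 8/128 + 2/128 = 107/128 = 0.8359375.
Kraft's inequality requires Σ ≤ 1; here Σ = 0.8359375 ≤ 1, so such a prefix code exists.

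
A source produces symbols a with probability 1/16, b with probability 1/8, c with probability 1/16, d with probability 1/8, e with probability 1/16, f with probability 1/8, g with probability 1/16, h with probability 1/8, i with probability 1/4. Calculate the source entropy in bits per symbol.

3 bits

Each probability is a power of 1/2, so log₂(1/p) is an integer.
H = Σ p·log₂(1/p) = 1/16·4 + 1/8·3 + 1/16·4 + 1/8·3 + 1/16·4 + 1/8·3 + 1/16·4 + 1/8·3 + 1/4·2 = 3 bits.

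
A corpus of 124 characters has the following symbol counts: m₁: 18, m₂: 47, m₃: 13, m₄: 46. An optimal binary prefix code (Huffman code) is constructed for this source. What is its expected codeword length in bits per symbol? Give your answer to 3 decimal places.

Probabilities are the counts divided by 124.
Repeatedly combine the two least-probable nodes; the expected code length is the sum of the merged weights.
merge 13/124 + 9/62 → 1/4
merge 1/4 + 23/62 → 77/124
merge 47/124 + 77/124 → 1
L = 1/4 + 77/124 + 1 = 58/31 ≈ 1.871 bits/symbol.

1.871 bits/symbol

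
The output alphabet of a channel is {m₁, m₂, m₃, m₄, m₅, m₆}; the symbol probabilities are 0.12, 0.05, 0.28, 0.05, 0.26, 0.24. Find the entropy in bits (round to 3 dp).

2.313 bits

H = −Σ pᵢ log₂ pᵢ.
−0.12·log₂(0.12) = 0.3671
−0.05·log₂(0.05) = 0.2161
−0.28·log₂(0.28) = 0.5142
−0.05·log₂(0.05) = 0.2161
−0.26·log₂(0.26) = 0.5053
−0.24·log₂(0.24) = 0.4941
Sum ≈ 2.3129 → 2.313 bits.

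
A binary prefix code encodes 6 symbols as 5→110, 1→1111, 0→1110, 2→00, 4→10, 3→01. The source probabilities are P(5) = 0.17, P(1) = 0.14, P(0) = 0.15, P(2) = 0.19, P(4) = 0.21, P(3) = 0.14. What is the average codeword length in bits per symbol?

L̄ = Σ pᵢ·ℓᵢ = 0.17·3 + 0.14·4 + 0.15·4 + 0.19·2 + 0.21·2 + 0.14·2 = 2.75 bits/symbol.

2.75 bits/symbol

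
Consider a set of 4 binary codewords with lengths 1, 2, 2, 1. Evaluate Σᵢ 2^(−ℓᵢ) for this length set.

1.5

With common denominator 2^2 = 4: Σ 2^(−ℓᵢ) = 2/4 + 1/4 + 1/4 + 2/4 = 6/4 = 1.5.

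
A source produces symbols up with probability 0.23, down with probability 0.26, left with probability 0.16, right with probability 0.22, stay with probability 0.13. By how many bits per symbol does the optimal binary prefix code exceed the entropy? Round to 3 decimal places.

0.011 bits

Entropy H = −Σ p log₂ p ≈ 2.2792 bits.
Huffman merges: 13/100+4/25→29/100; 11/50+23/100→9/20; 13/50+29/100→11/20; 9/20+11/20→1. L = 229/100 ≈ 2.2900.
L − H = 2.2900 − 2.2792 = 0.011 bits.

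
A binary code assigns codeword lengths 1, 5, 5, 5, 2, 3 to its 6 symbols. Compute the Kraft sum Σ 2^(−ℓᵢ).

0.96875

With common denominator 2^5 = 32: Σ 2^(−ℓᵢ) = 16/32 + 1/32 + 1/32 + 1/32 + 8/32 + 4/32 = 31/32 = 0.96875.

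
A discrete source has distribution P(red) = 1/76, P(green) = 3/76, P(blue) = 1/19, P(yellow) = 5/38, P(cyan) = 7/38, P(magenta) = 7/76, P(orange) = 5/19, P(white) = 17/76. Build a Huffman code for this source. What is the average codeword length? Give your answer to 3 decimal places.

Repeatedly combine the two least-probable nodes; the expected code length is the sum of the merged weights.
merge 1/76 + 3/76 → 1/19
merge 1/19 + 1/19 → 2/19
merge 7/76 + 2/19 → 15/76
merge 5/38 + 7/38 → 6/19
merge 15/76 + 17/76 → 8/19
merge 5/19 + 6/19 → 11/19
merge 8/19 + 11/19 → 1
L = 1/19 + 2/19 + 15/76 + 6/19 + 8/19 + 11/19 + 1 = 203/76 ≈ 2.671 bits/symbol.

2.671 bits/symbol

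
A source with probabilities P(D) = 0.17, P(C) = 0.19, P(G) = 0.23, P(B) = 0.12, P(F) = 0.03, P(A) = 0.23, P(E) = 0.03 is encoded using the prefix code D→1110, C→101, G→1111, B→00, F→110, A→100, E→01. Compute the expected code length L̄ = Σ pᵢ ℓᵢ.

L̄ = Σ pᵢ·ℓᵢ = 0.17·4 + 0.19·3 + 0.23·4 + 0.12·2 + 0.03·3 + 0.23·3 + 0.03·2 = 3.25 bits/symbol.

3.25 bits/symbol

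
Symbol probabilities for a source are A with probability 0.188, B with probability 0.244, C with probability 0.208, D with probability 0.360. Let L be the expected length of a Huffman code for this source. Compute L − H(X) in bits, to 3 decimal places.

0.048 bits

Entropy H = −Σ p log₂ p ≈ 1.9517 bits.
Huffman merges: 47/250+26/125→99/250; 61/250+9/25→151/250; 99/250+151/250→1. L = 2 ≈ 2.0000.
L − H = 2.0000 − 1.9517 = 0.048 bits.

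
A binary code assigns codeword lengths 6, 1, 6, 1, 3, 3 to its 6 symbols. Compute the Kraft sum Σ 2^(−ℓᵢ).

With common denominator 2^6 = 64: Σ 2^(−ℓᵢ) = 1/64 + 32/64 + 1/64 + 32/64 + 8/64 + 8/64 = 82/64 = 1.28125.

1.28125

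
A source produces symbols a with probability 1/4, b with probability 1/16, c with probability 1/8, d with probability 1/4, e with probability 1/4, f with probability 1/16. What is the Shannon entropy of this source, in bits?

Each probability is a power of 1/2, so log₂(1/p) is an integer.
H = Σ p·log₂(1/p) = 1/4·2 + 1/16·4 + 1/8·3 + 1/4·2 + 1/4·2 + 1/16·4 = 2.375 bits.

2.375 bits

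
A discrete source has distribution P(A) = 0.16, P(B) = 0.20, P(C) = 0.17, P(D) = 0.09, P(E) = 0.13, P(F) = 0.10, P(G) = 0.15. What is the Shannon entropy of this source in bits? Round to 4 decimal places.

2.7600 bits

H = −Σ pᵢ log₂ pᵢ.
−0.16·log₂(0.16) = 0.4230
−0.20·log₂(0.20) = 0.4644
−0.17·log₂(0.17) = 0.4346
−0.09·log₂(0.09) = 0.3127
−0.13·log₂(0.13) = 0.3826
−0.10·log₂(0.10) = 0.3322
−0.15·log₂(0.15) = 0.4105
Sum ≈ 2.7600 → 2.7600 bits.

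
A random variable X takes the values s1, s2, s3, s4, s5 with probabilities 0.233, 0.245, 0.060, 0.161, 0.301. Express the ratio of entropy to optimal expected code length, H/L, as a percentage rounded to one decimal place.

98.0%

Entropy H = −Σ p log₂ p ≈ 2.1759 bits.
Huffman merges: 3/50+161/1000→221/1000; 221/1000+233/1000→227/500; 49/200+301/1000→273/500; 227/500+273/500→1. L = 2221/1000 ≈ 2.2210.
Efficiency = H/L = 2.1759/2.2210 = 98.0%.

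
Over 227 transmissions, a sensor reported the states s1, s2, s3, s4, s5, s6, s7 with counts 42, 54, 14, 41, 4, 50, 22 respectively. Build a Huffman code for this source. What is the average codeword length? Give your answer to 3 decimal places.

2.612 bits/symbol

Probabilities are the counts divided by 227.
Repeatedly combine the two least-probable nodes; the expected code length is the sum of the merged weights.
merge 4/227 + 14/227 → 18/227
merge 18/227 + 22/227 → 40/227
merge 40/227 + 41/227 → 81/227
merge 42/227 + 50/227 → 92/227
merge 54/227 + 81/227 → 135/227
merge 92/227 + 135/227 → 1
L = 18/227 + 40/227 + 81/227 + 92/227 + 135/227 + 1 = 593/227 ≈ 2.612 bits/symbol.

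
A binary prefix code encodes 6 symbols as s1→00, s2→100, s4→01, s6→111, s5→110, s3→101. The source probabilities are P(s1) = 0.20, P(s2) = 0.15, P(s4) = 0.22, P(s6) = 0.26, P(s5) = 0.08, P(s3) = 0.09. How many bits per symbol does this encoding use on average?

L̄ = Σ pᵢ·ℓᵢ = 0.20·2 + 0.15·3 + 0.22·2 + 0.26·3 + 0.08·3 + 0.09·3 = 2.58 bits/symbol.

2.58 bits/symbol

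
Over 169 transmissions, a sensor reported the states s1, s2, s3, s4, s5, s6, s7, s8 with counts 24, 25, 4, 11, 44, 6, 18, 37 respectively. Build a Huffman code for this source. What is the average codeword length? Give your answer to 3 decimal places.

Probabilities are the counts divided by 169.
Repeatedly combine the two least-probable nodes; the expected code length is the sum of the merged weights.
merge 4/169 + 6/169 → 10/169
merge 10/169 + 11/169 → 21/169
merge 18/169 + 21/169 → 3/13
merge 24/169 + 25/169 → 49/169
merge 37/169 + 3/13 → 76/169
merge 44/169 + 49/169 → 93/169
merge 76/169 + 93/169 → 1
L = 10/169 + 21/169 + 3/13 + 49/169 + 76/169 + 93/169 + 1 = 457/169 ≈ 2.704 bits/symbol.

2.704 bits/symbol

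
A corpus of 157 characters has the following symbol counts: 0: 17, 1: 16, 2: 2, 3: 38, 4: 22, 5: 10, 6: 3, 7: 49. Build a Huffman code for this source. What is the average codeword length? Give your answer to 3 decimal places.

2.573 bits/symbol

Probabilities are the counts divided by 157.
Repeatedly combine the two least-probable nodes; the expected code length is the sum of the merged weights.
merge 2/157 + 3/157 → 5/157
merge 5/157 + 10/157 → 15/157
merge 15/157 + 16/157 → 31/157
merge 17/157 + 22/157 → 39/157
merge 31/157 + 38/157 → 69/157
merge 39/157 + 49/157 → 88/157
merge 69/157 + 88/157 → 1
L = 5/157 + 15/157 + 31/157 + 39/157 + 69/157 + 88/157 + 1 = 404/157 ≈ 2.573 bits/symbol.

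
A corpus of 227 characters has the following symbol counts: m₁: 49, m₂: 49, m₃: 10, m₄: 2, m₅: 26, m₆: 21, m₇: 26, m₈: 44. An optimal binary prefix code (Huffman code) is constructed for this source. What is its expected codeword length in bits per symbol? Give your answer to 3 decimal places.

2.767 bits/symbol

Probabilities are the counts divided by 227.
Repeatedly combine the two least-probable nodes; the expected code length is the sum of the merged weights.
merge 2/227 + 10/227 → 12/227
merge 12/227 + 21/227 → 33/227
merge 26/227 + 26/227 → 52/227
merge 33/227 + 44/227 → 77/227
merge 49/227 + 49/227 → 98/227
merge 52/227 + 77/227 → 129/227
merge 98/227 + 129/227 → 1
L = 12/227 + 33/227 + 52/227 + 77/227 + 98/227 + 129/227 + 1 = 628/227 ≈ 2.767 bits/symbol.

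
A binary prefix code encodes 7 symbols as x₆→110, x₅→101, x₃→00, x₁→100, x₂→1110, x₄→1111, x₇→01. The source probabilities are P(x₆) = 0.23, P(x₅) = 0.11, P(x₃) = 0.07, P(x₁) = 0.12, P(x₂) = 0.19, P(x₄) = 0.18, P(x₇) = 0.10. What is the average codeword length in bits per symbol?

3.2 bits/symbol

L̄ = Σ pᵢ·ℓᵢ = 0.23·3 + 0.11·3 + 0.07·2 + 0.12·3 + 0.19·4 + 0.18·4 + 0.10·2 = 3.2 bits/symbol.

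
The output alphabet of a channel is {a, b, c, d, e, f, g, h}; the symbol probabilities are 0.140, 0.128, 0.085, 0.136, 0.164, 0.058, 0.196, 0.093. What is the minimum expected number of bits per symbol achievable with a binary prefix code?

Repeatedly combine the two least-probable nodes; the expected code length is the sum of the merged weights.
merge 29/500 + 17/200 → 143/1000
merge 93/1000 + 16/125 → 221/1000
merge 17/125 + 7/50 → 69/250
merge 143/1000 + 41/250 → 307/1000
merge 49/250 + 221/1000 → 417/1000
merge 69/250 + 307/1000 → 583/1000
merge 417/1000 + 583/1000 → 1
L = 143/1000 + 221/1000 + 69/250 + 307/1000 + 417/1000 + 583/1000 + 1 = 2947/1000 = 2.947 bits/symbol.

2.947 bits/symbol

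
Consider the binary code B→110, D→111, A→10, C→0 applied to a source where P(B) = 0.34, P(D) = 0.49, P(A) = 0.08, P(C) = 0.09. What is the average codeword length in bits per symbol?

L̄ = Σ pᵢ·ℓᵢ = 0.34·3 + 0.49·3 + 0.08·2 + 0.09·1 = 2.74 bits/symbol.

2.74 bits/symbol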